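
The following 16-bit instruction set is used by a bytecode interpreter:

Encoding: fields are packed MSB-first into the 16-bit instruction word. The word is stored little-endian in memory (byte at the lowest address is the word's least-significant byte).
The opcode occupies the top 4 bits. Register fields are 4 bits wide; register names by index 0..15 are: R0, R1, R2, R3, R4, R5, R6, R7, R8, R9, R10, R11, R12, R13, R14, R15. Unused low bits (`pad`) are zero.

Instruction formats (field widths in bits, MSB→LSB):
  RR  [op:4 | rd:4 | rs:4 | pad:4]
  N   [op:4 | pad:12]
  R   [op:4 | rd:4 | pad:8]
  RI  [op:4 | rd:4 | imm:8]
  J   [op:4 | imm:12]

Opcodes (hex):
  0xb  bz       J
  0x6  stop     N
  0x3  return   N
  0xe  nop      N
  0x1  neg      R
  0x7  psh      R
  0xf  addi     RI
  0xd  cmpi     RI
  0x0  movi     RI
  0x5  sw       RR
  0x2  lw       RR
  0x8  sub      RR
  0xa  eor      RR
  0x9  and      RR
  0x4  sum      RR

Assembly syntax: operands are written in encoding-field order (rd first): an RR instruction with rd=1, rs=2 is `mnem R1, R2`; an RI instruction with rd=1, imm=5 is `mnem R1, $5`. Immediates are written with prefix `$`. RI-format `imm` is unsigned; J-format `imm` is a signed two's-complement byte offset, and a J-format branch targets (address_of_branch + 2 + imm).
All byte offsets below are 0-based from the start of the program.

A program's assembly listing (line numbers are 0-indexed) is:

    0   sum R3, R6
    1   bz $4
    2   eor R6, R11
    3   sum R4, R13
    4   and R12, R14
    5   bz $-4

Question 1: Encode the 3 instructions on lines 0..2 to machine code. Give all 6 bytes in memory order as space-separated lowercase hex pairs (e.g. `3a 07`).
L0: sum op=0x4:4|rd=3:4|rs=6:4|pad=0:4 ⇒ 0x4360 ⇒ little 60 43
L1: bz op=0xb:4|imm=4:12 ⇒ 0xb004 ⇒ little 04 b0
L2: eor op=0xa:4|rd=6:4|rs=11:4|pad=0:4 ⇒ 0xa6b0 ⇒ little b0 a6

60 43 04 b0 b0 a6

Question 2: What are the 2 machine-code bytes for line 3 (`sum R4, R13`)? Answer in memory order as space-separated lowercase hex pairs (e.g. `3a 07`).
L3: sum op=0x4:4|rd=4:4|rs=13:4|pad=0:4 ⇒ 0x44d0 ⇒ little d0 44

d0 44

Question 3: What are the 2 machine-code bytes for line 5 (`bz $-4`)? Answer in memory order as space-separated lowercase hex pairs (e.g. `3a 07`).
fc bf

line 5 (bz): pack op=0xb:4|imm=-4:12 = 0xbffc; little→ fc bf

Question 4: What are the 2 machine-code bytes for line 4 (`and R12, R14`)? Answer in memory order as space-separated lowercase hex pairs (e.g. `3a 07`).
4. and fields op=0x9:4|rd=12:4|rs=14:4|pad=0:4 → word 9ce0h → e0 9c

e0 9c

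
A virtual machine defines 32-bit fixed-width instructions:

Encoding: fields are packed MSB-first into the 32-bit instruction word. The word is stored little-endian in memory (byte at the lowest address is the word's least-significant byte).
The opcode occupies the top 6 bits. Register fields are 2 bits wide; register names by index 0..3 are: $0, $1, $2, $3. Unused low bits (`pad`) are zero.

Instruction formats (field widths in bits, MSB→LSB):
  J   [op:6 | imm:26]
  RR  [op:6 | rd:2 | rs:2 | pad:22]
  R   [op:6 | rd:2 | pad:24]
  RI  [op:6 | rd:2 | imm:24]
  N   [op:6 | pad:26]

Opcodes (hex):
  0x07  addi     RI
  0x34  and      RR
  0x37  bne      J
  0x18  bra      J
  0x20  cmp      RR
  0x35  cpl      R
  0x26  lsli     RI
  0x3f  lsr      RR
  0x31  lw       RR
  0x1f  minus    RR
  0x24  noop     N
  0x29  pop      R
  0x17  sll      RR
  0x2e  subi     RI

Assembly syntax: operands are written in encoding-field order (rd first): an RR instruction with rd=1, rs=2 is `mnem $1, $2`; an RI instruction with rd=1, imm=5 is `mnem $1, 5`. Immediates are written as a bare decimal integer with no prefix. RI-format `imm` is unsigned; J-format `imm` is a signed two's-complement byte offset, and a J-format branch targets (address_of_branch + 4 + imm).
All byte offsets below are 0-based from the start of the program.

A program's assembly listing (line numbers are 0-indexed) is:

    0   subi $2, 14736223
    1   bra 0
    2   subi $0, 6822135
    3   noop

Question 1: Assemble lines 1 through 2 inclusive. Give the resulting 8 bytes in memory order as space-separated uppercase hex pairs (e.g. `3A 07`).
00 00 00 60 F7 18 68 B8

L1: bra op=0x18:6|imm=0:26 ⇒ 0x60000000 ⇒ little 00 00 00 60
L2: subi op=0x2e:6|rd=0:2|imm=6822135:24 ⇒ 0xb86818f7 ⇒ little f7 18 68 b8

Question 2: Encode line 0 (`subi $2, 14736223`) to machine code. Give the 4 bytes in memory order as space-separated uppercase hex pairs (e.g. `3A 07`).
5F DB E0 BA

line 0 (subi): pack op=0x2e:6|rd=2:2|imm=14736223:24 = 0xbae0db5f; little→ 5f db e0 ba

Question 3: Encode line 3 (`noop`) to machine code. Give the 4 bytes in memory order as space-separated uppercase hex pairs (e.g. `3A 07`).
line 3 (noop): pack op=0x24:6|pad=0:26 = 0x90000000; little→ 00 00 00 90

00 00 00 90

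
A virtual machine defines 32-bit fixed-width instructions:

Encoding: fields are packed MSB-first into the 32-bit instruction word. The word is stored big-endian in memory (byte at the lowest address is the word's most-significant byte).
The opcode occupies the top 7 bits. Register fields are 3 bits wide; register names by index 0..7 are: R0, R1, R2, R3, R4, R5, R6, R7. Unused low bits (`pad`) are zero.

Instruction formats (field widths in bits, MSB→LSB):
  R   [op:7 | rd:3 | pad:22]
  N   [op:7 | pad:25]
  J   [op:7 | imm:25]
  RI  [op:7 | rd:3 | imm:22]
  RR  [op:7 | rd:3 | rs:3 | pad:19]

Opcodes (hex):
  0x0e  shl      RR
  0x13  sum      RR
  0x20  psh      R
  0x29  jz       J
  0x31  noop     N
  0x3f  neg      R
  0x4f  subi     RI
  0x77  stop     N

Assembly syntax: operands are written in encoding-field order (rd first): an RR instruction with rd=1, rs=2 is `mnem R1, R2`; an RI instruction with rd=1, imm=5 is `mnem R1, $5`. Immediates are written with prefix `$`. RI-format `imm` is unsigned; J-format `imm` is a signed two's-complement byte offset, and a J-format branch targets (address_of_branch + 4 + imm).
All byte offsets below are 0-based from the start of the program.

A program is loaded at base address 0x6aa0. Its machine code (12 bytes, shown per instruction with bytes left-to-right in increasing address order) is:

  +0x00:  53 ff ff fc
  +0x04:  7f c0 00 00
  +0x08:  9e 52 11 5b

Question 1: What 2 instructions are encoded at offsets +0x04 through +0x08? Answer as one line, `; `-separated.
neg R7; subi R1, $1184091

+0x04: 7f c0 00 00 ⇒ word 0x7fc00000 (big)
  op=0x7fc00000>>25=0x3f ⇒ neg (R)
  rd@[24:22]=0x7 ⇒ R7
+0x08: 9e 52 11 5b ⇒ word 0x9e52115b (big)
  op=0x9e52115b>>25=0x4f ⇒ subi (RI)
  rd@[24:22]=0x1 ⇒ R1
  imm@[21:0]=0x12115b ⇒ $1184091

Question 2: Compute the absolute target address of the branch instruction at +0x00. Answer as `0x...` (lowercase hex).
0x6aa0

[00] 53 ff ff fc → 0x53fffffc
  opcode bits[31:25]=0x29: jz/J
  imm@[24:0]=0x1fffffc (s25→-4) ⇒ $-4
  target = base 0x6aa0 + off 0x00 + 4 + imm -4 = 0x6aa0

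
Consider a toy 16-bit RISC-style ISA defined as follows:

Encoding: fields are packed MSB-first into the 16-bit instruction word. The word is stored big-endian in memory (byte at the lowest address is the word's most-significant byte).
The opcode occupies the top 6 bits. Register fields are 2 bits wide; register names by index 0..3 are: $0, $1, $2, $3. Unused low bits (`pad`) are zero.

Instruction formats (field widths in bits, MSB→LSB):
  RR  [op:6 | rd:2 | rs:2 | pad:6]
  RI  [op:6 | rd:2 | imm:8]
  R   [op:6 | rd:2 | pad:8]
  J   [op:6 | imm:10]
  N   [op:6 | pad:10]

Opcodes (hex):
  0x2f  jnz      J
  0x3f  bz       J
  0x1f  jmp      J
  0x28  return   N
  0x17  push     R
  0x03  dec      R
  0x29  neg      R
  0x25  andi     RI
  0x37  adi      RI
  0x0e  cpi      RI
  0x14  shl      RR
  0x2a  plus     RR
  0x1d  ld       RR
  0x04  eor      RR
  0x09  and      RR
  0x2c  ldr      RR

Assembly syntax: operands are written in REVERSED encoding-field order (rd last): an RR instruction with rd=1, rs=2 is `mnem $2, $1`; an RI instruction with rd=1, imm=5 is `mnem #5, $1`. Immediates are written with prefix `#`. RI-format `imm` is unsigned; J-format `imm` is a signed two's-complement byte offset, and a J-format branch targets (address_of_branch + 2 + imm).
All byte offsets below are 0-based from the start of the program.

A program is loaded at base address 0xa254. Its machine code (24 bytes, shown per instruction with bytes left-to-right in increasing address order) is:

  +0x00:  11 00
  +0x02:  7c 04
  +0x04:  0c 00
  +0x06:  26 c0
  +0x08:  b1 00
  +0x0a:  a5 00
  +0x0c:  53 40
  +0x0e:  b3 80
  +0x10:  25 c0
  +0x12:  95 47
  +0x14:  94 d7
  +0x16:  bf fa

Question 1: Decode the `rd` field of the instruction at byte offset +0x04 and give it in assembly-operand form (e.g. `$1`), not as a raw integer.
@+04  big-endian(0c 00) = 0x0c00
  top 6b → 0x3 → dec [R]
  [9:8] rd=0 = $0

$0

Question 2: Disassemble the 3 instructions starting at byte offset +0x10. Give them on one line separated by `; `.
and $3, $1; andi #71, $1; andi #215, $0

+0x10: 25 c0 ⇒ word 0x25c0 (big)
  opcode bits[15:10]=0x9: and/RR
  rd: (w>>8)&0x3=0x1 → $1
  rs: (w>>6)&0x3=0x3 → $3
+0x12: 95 47 ⇒ word 0x9547 (big)
  opcode bits[15:10]=0x25: andi/RI
  rd: (w>>8)&0x3=0x1 → $1
  imm: (w>>0)&0xff=0x47 → #71
+0x14: 94 d7 ⇒ word 0x94d7 (big)
  opcode bits[15:10]=0x25: andi/RI
  rd: (w>>8)&0x3=0x0 → $0
  imm: (w>>0)&0xff=0xd7 → #215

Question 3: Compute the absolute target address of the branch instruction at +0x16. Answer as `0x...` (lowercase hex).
0xa266

[16] bf fa → 0xbffa
  top 6b → 0x2f → jnz [J]
  imm: (w>>0)&0x3ff=0x3fa (s10→-6) → #-6
  target = base 0xa254 + off 0x16 + 2 + imm -6 = 0xa266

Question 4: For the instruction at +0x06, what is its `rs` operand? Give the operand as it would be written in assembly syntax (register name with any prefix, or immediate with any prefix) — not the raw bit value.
$3

off 0x06: read 26 c0 as big → 0x26c0
  op=0x26c0>>10=0x9 ⇒ and (RR)
  rd@[9:8]=0x2 ⇒ $2
  rs@[7:6]=0x3 ⇒ $3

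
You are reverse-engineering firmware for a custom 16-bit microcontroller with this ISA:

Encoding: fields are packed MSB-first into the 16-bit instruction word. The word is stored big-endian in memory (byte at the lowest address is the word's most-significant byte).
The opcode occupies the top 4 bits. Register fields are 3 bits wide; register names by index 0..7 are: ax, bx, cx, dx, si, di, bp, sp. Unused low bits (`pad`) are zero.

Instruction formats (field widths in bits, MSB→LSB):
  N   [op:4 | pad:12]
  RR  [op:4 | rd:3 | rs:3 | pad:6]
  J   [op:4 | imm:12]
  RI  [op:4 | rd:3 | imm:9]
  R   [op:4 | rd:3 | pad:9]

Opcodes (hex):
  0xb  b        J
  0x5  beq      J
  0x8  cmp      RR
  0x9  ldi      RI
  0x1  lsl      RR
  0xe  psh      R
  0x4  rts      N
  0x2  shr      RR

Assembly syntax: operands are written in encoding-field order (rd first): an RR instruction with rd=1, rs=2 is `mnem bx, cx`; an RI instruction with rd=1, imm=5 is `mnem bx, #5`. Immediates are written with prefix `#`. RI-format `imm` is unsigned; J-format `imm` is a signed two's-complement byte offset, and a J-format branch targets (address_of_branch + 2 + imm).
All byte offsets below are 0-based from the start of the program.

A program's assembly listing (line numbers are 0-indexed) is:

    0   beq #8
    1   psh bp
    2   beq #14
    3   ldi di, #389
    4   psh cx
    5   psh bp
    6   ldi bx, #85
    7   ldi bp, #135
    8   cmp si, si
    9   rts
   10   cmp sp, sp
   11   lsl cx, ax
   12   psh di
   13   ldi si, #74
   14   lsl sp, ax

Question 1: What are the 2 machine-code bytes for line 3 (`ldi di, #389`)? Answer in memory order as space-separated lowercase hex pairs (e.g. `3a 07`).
line 3 (ldi): pack op=0x9:4|rd=5:3|imm=389:9 = 0x9b85; big→ 9b 85

9b 85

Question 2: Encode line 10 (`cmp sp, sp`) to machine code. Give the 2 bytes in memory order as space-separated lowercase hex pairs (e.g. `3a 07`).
8f c0

L10: cmp op=0x8:4|rd=7:3|rs=7:3|pad=0:6 ⇒ 0x8fc0 ⇒ big 8f c0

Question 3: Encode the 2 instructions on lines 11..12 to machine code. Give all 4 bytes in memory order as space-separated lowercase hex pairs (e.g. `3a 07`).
11. lsl fields op=0x1:4|rd=2:3|rs=0:3|pad=0:6 → word 1400h → 14 00
12. psh fields op=0xe:4|rd=5:3|pad=0:9 → word ea00h → ea 00

14 00 ea 00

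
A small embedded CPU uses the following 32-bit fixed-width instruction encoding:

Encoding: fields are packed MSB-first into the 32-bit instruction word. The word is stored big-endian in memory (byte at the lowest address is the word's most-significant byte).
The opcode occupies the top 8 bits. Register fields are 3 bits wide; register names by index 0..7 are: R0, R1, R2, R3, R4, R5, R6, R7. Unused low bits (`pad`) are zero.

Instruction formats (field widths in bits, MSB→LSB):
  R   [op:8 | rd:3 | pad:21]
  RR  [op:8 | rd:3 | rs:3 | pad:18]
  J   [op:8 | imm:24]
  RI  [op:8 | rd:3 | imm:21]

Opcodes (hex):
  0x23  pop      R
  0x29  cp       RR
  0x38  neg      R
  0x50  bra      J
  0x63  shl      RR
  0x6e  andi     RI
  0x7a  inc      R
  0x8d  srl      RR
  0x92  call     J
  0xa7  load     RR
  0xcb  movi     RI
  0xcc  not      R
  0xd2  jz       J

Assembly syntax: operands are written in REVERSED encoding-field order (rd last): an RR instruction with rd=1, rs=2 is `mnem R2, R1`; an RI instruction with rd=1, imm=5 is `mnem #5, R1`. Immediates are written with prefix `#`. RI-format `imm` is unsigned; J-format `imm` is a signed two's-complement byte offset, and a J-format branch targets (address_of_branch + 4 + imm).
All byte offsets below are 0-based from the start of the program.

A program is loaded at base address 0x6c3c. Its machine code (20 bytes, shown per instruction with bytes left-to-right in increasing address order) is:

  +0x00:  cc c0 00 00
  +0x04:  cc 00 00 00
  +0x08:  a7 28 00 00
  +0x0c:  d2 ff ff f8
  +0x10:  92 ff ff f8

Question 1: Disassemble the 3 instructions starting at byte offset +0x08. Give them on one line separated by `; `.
[08] a7 28 00 00 → 0xa7280000
  op=0xa7280000>>24=0xa7 ⇒ load (RR)
  rd@[23:21]=0x1 ⇒ R1
  rs@[20:18]=0x2 ⇒ R2
[0c] d2 ff ff f8 → 0xd2fffff8
  op=0xd2fffff8>>24=0xd2 ⇒ jz (J)
  imm@[23:0]=0xfffff8 (s24→-8) ⇒ #-8
[10] 92 ff ff f8 → 0x92fffff8
  op=0x92fffff8>>24=0x92 ⇒ call (J)
  imm@[23:0]=0xfffff8 (s24→-8) ⇒ #-8

load R2, R1; jz #-8; call #-8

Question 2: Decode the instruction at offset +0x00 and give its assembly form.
not R6

off 0x00: read cc c0 00 00 as big → 0xccc00000
  op=0xccc00000>>24=0xcc ⇒ not (R)
  rd@[23:21]=0x6 ⇒ R6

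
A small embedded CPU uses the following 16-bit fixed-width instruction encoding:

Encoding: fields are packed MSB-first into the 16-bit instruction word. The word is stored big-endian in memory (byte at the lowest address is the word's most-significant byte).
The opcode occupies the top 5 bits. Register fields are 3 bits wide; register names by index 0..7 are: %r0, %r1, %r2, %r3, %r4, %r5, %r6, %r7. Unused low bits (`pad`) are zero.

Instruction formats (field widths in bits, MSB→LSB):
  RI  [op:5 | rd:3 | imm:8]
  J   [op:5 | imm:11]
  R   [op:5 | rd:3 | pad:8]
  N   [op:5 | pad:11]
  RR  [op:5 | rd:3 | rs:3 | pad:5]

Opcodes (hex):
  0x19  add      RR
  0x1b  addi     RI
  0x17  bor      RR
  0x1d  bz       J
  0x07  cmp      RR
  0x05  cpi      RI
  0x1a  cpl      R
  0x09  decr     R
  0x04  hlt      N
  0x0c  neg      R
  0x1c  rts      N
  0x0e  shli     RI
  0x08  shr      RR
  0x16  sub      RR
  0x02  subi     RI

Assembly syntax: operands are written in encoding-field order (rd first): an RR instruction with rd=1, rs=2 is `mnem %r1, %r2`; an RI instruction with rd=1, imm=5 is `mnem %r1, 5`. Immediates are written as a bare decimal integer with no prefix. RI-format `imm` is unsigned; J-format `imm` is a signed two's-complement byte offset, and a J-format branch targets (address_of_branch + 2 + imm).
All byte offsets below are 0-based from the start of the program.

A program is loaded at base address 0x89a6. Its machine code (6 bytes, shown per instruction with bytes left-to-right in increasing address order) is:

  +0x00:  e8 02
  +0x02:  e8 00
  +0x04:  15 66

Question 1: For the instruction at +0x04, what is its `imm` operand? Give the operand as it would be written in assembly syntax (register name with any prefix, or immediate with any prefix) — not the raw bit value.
102

[04] 15 66 → 0x1566
  op=0x1566>>11=0x2 ⇒ subi (RI)
  rd: (w>>8)&0x7=0x5 → %r5
  imm: (w>>0)&0xff=0x66 → 102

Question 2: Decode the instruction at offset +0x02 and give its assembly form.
bz 0

@+02  big-endian(e8 00) = 0xe800
  top 5b → 0x1d → bz [J]
  imm: (w>>0)&0x7ff=0x0 → 0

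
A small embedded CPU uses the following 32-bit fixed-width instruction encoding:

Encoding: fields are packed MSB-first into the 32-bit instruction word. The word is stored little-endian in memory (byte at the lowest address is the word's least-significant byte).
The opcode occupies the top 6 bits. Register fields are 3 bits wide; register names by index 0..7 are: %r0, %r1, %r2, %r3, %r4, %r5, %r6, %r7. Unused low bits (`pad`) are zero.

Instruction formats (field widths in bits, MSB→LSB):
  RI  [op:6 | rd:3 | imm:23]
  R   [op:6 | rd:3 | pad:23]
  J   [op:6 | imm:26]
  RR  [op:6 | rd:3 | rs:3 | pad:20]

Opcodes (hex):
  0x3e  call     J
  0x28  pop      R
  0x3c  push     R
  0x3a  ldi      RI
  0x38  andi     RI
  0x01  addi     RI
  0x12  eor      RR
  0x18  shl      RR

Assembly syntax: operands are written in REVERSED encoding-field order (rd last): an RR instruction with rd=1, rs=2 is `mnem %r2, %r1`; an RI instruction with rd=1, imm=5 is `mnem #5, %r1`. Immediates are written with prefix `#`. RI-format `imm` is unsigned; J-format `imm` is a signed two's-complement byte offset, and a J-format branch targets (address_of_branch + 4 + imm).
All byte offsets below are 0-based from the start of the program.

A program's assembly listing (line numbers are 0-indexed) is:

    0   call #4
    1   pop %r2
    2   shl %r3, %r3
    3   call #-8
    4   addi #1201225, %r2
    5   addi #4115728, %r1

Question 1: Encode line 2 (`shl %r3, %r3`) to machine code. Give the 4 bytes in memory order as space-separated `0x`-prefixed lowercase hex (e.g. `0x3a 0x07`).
0x00 0x00 0xb0 0x61

L2: shl op=0x18:6|rd=3:3|rs=3:3|pad=0:20 ⇒ 0x61b00000 ⇒ little 00 00 b0 61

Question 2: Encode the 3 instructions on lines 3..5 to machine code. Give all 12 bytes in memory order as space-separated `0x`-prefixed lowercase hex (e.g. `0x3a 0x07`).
line 3 (call): pack op=0x3e:6|imm=-8:26 = 0xfbfffff8; little→ f8 ff ff fb
line 4 (addi): pack op=0x1:6|rd=2:3|imm=1201225:23 = 0x05125449; little→ 49 54 12 05
line 5 (addi): pack op=0x1:6|rd=1:3|imm=4115728:23 = 0x04becd10; little→ 10 cd be 04

0xf8 0xff 0xff 0xfb 0x49 0x54 0x12 0x05 0x10 0xcd 0xbe 0x04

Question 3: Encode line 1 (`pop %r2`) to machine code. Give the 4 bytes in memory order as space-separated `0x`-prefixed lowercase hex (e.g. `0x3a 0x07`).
0x00 0x00 0x00 0xa1

1. pop fields op=0x28:6|rd=2:3|pad=0:23 → word a1000000h → 00 00 00 a1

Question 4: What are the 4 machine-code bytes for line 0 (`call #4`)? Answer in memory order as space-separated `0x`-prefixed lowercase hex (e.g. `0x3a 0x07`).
0. call fields op=0x3e:6|imm=4:26 → word f8000004h → 04 00 00 f8

0x04 0x00 0x00 0xf8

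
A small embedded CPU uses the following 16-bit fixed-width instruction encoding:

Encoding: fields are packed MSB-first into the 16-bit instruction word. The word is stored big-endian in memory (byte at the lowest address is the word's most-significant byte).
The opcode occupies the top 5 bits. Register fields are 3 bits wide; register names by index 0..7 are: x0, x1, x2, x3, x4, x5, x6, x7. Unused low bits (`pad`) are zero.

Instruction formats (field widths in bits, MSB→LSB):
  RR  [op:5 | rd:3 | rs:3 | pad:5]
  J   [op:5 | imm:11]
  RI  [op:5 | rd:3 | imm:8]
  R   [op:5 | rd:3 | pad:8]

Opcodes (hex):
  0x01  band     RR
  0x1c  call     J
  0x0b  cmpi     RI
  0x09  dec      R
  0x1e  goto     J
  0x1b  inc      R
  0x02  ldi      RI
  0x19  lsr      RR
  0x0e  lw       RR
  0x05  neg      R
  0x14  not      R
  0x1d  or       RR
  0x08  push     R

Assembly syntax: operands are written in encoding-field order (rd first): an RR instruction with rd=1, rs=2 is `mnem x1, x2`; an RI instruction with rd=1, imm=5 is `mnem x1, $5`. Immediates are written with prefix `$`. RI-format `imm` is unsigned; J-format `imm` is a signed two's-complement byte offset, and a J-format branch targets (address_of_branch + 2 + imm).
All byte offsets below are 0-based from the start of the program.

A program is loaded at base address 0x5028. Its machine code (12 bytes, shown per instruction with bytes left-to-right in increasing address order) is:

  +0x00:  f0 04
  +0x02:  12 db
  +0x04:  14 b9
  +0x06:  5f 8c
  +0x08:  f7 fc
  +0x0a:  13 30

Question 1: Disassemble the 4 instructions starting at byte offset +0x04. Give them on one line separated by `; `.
ldi x4, $185; cmpi x7, $140; goto $-4; ldi x3, $48

@+04  big-endian(14 b9) = 0x14b9
  opcode bits[15:11]=0x2: ldi/RI
  [10:8] rd=4 = x4
  [7:0] imm=185 = $185
@+06  big-endian(5f 8c) = 0x5f8c
  opcode bits[15:11]=0xb: cmpi/RI
  [10:8] rd=7 = x7
  [7:0] imm=140 = $140
@+08  big-endian(f7 fc) = 0xf7fc
  opcode bits[15:11]=0x1e: goto/J
  [10:0] imm=2044 (s11→-4) = $-4
@+0a  big-endian(13 30) = 0x1330
  opcode bits[15:11]=0x2: ldi/RI
  [10:8] rd=3 = x3
  [7:0] imm=48 = $48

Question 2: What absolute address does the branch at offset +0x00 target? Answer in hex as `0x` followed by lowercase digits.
@+00  big-endian(f0 04) = 0xf004
  op=0xf004>>11=0x1e ⇒ goto (J)
  [10:0] imm=4 = $4
  target = base 0x5028 + off 0x00 + 2 + imm 4 = 0x502e

0x502e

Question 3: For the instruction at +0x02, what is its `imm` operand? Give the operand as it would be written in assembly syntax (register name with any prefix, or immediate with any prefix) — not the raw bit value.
$219

+0x02: 12 db ⇒ word 0x12db (big)
  opcode bits[15:11]=0x2: ldi/RI
  rd@[10:8]=0x2 ⇒ x2
  imm@[7:0]=0xdb ⇒ $219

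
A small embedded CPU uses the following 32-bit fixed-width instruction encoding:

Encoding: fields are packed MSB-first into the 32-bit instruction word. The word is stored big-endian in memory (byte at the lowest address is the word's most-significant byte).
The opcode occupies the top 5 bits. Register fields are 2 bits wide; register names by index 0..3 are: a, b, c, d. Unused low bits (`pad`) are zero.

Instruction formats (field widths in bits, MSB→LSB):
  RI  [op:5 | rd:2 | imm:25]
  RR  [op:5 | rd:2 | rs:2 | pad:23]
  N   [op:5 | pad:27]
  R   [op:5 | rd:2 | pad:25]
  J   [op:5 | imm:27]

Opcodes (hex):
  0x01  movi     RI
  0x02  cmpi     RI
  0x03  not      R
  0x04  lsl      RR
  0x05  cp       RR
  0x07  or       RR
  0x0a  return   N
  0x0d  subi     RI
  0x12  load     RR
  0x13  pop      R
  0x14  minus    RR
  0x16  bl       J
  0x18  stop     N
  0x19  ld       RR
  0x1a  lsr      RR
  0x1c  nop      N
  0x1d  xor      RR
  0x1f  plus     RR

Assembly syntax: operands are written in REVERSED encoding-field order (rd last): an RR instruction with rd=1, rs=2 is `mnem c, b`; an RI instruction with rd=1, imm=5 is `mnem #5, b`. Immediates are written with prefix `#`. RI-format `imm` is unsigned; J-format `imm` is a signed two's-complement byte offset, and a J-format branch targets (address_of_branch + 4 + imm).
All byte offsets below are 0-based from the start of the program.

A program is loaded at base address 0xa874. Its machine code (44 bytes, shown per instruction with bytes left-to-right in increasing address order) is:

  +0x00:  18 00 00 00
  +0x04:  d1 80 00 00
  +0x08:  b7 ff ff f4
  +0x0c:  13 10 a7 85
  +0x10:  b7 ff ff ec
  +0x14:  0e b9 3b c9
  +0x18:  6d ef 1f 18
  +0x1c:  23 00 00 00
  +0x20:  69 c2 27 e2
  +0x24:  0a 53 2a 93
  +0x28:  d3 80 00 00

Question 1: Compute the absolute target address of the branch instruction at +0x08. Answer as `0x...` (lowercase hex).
+0x08: b7 ff ff f4 ⇒ word 0xb7fffff4 (big)
  op=0xb7fffff4>>27=0x16 ⇒ bl (J)
  imm@[26:0]=0x7fffff4 (s27→-12) ⇒ #-12
  target = base 0xa874 + off 0x08 + 4 + imm -12 = 0xa874

0xa874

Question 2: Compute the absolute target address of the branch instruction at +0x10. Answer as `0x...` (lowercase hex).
@+10  big-endian(b7 ff ff ec) = 0xb7ffffec
  op=0xb7ffffec>>27=0x16 ⇒ bl (J)
  [26:0] imm=134217708 (s27→-20) = #-20
  target = base 0xa874 + off 0x10 + 4 + imm -20 = 0xa874

0xa874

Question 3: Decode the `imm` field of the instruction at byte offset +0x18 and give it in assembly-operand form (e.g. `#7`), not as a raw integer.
[18] 6d ef 1f 18 → 0x6def1f18
  top 5b → 0xd → subi [RI]
  [26:25] rd=2 = c
  [24:0] imm=32448280 = #32448280

#32448280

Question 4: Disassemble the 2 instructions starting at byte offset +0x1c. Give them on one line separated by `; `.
@+1c  big-endian(23 00 00 00) = 0x23000000
  opcode bits[31:27]=0x4: lsl/RR
  rd: (w>>25)&0x3=0x1 → b
  rs: (w>>23)&0x3=0x2 → c
@+20  big-endian(69 c2 27 e2) = 0x69c227e2
  opcode bits[31:27]=0xd: subi/RI
  rd: (w>>25)&0x3=0x0 → a
  imm: (w>>0)&0x1ffffff=0x1c227e2 → #29501410

lsl c, b; subi #29501410, a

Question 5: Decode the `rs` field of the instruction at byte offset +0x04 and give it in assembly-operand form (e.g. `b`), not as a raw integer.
[04] d1 80 00 00 → 0xd1800000
  opcode bits[31:27]=0x1a: lsr/RR
  [26:25] rd=0 = a
  [24:23] rs=3 = d

d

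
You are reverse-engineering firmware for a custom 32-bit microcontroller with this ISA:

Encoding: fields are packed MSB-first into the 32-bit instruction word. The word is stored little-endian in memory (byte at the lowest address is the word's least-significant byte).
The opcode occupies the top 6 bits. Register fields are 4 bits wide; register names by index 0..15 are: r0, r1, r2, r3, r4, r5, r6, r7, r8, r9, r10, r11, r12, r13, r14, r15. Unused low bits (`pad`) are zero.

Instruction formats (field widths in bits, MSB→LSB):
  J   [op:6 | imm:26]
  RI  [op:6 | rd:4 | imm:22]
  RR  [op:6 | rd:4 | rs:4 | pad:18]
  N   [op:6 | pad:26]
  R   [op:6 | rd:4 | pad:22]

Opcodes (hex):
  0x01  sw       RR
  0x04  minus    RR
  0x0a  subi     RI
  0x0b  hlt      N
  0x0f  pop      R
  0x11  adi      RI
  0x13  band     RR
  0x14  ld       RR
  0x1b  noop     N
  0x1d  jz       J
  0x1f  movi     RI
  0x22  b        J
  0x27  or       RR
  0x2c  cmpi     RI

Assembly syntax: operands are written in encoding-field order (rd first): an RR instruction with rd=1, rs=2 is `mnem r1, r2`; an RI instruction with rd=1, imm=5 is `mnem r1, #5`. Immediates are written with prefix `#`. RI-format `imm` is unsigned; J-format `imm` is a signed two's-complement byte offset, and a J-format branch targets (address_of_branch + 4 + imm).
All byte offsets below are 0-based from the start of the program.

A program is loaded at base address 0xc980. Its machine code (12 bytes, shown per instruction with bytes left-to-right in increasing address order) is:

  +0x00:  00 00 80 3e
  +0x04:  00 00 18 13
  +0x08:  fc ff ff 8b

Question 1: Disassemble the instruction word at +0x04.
[04] 00 00 18 13 → 0x13180000
  opcode bits[31:26]=0x4: minus/RR
  rd: (w>>22)&0xf=0xc → r12
  rs: (w>>18)&0xf=0x6 → r6

minus r12, r6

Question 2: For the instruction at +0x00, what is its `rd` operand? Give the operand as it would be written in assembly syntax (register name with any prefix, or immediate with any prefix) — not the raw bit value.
r10

+0x00: 00 00 80 3e ⇒ word 0x3e800000 (little)
  op=0x3e800000>>26=0xf ⇒ pop (R)
  rd: (w>>22)&0xf=0xa → r10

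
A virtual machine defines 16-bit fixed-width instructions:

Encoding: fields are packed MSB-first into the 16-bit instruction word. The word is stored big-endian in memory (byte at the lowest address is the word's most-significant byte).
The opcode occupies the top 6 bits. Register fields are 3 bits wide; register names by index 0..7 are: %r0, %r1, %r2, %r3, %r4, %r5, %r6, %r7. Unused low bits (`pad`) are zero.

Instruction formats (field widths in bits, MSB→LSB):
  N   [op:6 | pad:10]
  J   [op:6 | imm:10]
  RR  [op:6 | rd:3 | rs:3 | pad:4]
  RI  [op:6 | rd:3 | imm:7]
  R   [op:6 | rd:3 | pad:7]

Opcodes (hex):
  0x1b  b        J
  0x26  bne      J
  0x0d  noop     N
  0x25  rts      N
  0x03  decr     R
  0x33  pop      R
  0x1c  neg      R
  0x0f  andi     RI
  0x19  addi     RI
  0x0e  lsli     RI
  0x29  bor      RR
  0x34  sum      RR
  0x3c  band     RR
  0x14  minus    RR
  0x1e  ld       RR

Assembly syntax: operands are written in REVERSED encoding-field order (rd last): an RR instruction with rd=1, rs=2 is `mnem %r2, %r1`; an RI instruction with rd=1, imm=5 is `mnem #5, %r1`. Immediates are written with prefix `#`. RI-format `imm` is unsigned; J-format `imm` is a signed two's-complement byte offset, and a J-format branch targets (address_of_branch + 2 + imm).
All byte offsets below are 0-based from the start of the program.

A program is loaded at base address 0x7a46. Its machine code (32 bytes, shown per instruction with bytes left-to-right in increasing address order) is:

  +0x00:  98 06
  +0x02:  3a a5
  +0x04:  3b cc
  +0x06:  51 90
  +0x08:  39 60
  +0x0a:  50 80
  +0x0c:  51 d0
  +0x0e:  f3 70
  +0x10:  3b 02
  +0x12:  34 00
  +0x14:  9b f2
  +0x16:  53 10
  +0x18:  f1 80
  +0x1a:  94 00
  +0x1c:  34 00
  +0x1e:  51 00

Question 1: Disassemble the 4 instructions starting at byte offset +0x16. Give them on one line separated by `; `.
minus %r1, %r6; band %r0, %r3; rts; noop

[16] 53 10 → 0x5310
  op=0x5310>>10=0x14 ⇒ minus (RR)
  rd@[9:7]=0x6 ⇒ %r6
  rs@[6:4]=0x1 ⇒ %r1
[18] f1 80 → 0xf180
  op=0xf180>>10=0x3c ⇒ band (RR)
  rd@[9:7]=0x3 ⇒ %r3
  rs@[6:4]=0x0 ⇒ %r0
[1a] 94 00 → 0x9400
  op=0x9400>>10=0x25 ⇒ rts (N)
[1c] 34 00 → 0x3400
  op=0x3400>>10=0xd ⇒ noop (N)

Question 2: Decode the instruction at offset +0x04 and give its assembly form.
[04] 3b cc → 0x3bcc
  top 6b → 0xe → lsli [RI]
  [9:7] rd=7 = %r7
  [6:0] imm=76 = #76

lsli #76, %r7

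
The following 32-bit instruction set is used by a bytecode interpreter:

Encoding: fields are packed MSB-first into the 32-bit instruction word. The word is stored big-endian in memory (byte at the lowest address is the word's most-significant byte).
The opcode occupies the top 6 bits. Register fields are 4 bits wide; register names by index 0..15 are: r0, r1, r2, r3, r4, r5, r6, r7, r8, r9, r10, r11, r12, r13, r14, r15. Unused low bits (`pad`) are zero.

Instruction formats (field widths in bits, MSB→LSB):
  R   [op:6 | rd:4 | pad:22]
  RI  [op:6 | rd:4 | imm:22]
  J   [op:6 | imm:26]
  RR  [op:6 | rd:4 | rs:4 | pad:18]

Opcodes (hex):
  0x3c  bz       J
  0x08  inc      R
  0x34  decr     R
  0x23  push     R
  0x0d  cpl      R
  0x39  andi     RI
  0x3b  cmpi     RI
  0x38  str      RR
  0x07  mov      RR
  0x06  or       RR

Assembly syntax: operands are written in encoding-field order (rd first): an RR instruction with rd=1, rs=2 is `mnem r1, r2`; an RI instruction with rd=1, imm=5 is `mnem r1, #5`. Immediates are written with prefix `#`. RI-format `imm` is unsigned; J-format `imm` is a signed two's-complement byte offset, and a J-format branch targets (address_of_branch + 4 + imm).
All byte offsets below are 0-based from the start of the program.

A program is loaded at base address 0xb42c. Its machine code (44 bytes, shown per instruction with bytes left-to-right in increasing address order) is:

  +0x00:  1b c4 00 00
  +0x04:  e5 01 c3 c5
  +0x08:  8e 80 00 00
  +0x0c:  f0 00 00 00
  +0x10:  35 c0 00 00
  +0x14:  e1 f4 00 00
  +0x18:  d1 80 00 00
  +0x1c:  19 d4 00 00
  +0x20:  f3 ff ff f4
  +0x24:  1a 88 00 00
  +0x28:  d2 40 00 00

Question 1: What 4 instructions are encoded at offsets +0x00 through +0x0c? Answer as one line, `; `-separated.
@+00  big-endian(1b c4 00 00) = 0x1bc40000
  opcode bits[31:26]=0x6: or/RR
  rd: (w>>22)&0xf=0xf → r15
  rs: (w>>18)&0xf=0x1 → r1
@+04  big-endian(e5 01 c3 c5) = 0xe501c3c5
  opcode bits[31:26]=0x39: andi/RI
  rd: (w>>22)&0xf=0x4 → r4
  imm: (w>>0)&0x3fffff=0x1c3c5 → #115653
@+08  big-endian(8e 80 00 00) = 0x8e800000
  opcode bits[31:26]=0x23: push/R
  rd: (w>>22)&0xf=0xa → r10
@+0c  big-endian(f0 00 00 00) = 0xf0000000
  opcode bits[31:26]=0x3c: bz/J
  imm: (w>>0)&0x3ffffff=0x0 → #0

or r15, r1; andi r4, #115653; push r10; bz #0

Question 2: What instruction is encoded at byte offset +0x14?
off 0x14: read e1 f4 00 00 as big → 0xe1f40000
  opcode bits[31:26]=0x38: str/RR
  rd: (w>>22)&0xf=0x7 → r7
  rs: (w>>18)&0xf=0xd → r13

str r7, r13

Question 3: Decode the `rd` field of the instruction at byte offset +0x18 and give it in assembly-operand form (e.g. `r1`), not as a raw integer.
r6

off 0x18: read d1 80 00 00 as big → 0xd1800000
  top 6b → 0x34 → decr [R]
  [25:22] rd=6 = r6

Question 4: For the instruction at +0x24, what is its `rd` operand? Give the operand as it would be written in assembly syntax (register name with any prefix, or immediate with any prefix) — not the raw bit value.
+0x24: 1a 88 00 00 ⇒ word 0x1a880000 (big)
  top 6b → 0x6 → or [RR]
  [25:22] rd=10 = r10
  [21:18] rs=2 = r2

r10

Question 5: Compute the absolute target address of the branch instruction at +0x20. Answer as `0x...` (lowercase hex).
0xb444

[20] f3 ff ff f4 → 0xf3fffff4
  op=0xf3fffff4>>26=0x3c ⇒ bz (J)
  [25:0] imm=67108852 (s26→-12) = #-12
  target = base 0xb42c + off 0x20 + 4 + imm -12 = 0xb444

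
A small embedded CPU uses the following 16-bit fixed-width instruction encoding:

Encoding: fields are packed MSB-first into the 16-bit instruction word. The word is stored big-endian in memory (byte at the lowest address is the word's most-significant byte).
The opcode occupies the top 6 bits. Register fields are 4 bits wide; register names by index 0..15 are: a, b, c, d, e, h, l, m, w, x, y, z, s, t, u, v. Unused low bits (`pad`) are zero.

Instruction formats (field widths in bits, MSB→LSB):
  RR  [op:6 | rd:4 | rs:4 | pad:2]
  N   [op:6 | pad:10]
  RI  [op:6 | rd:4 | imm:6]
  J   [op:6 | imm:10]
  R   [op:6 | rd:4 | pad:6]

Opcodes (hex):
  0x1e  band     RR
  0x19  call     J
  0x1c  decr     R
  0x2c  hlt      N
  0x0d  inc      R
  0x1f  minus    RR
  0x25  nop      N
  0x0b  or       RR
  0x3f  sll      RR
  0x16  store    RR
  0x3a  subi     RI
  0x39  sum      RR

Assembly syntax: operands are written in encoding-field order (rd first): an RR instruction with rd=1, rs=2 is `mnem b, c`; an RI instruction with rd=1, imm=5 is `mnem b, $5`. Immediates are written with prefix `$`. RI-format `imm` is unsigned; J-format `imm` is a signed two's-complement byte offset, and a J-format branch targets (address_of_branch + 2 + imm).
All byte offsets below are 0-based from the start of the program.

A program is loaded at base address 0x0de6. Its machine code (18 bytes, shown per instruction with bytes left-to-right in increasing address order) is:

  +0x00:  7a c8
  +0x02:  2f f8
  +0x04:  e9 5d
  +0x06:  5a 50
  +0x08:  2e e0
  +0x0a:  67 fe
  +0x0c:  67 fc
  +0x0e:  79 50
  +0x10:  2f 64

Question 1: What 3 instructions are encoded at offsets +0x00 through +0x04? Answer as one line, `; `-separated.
@+00  big-endian(7a c8) = 0x7ac8
  op=0x7ac8>>10=0x1e ⇒ band (RR)
  [9:6] rd=11 = z
  [5:2] rs=2 = c
@+02  big-endian(2f f8) = 0x2ff8
  op=0x2ff8>>10=0xb ⇒ or (RR)
  [9:6] rd=15 = v
  [5:2] rs=14 = u
@+04  big-endian(e9 5d) = 0xe95d
  op=0xe95d>>10=0x3a ⇒ subi (RI)
  [9:6] rd=5 = h
  [5:0] imm=29 = $29

band z, c; or v, u; subi h, $29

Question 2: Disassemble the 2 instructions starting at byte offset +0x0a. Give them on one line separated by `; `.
call $-2; call $-4

off 0x0a: read 67 fe as big → 0x67fe
  op=0x67fe>>10=0x19 ⇒ call (J)
  [9:0] imm=1022 (s10→-2) = $-2
off 0x0c: read 67 fc as big → 0x67fc
  op=0x67fc>>10=0x19 ⇒ call (J)
  [9:0] imm=1020 (s10→-4) = $-4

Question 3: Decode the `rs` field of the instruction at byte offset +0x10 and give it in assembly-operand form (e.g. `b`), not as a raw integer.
x

off 0x10: read 2f 64 as big → 0x2f64
  top 6b → 0xb → or [RR]
  [9:6] rd=13 = t
  [5:2] rs=9 = x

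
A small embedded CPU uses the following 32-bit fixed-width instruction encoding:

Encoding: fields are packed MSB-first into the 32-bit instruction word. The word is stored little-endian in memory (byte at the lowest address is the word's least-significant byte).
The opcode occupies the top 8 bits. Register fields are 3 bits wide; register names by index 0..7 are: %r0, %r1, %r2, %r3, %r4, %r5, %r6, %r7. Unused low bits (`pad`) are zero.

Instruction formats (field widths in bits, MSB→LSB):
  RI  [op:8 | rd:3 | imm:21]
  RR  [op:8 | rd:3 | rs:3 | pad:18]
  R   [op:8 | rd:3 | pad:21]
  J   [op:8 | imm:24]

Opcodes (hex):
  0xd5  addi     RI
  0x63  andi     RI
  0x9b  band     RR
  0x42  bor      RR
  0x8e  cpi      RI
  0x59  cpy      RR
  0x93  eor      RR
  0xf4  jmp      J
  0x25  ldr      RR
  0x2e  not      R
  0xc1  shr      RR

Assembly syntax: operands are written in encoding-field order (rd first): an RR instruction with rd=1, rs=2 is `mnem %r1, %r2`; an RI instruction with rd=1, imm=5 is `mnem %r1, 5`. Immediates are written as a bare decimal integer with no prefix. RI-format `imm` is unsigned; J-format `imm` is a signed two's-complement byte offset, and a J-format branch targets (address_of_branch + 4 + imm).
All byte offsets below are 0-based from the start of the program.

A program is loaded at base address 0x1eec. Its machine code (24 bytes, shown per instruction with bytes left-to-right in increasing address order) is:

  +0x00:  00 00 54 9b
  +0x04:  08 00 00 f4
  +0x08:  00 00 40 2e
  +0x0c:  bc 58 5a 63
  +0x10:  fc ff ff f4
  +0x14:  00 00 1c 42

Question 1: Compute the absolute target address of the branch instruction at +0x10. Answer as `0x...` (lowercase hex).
off 0x10: read fc ff ff f4 as little → 0xf4fffffc
  top 8b → 0xf4 → jmp [J]
  imm@[23:0]=0xfffffc (s24→-4) ⇒ -4
  target = base 0x1eec + off 0x10 + 4 + imm -4 = 0x1efc

0x1efc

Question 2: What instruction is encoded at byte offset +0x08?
not %r2

@+08  little-endian(00 00 40 2e) = 0x2e400000
  opcode bits[31:24]=0x2e: not/R
  rd: (w>>21)&0x7=0x2 → %r2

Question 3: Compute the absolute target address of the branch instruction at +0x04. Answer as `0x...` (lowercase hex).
+0x04: 08 00 00 f4 ⇒ word 0xf4000008 (little)
  top 8b → 0xf4 → jmp [J]
  imm@[23:0]=0x8 ⇒ 8
  target = base 0x1eec + off 0x04 + 4 + imm 8 = 0x1efc

0x1efc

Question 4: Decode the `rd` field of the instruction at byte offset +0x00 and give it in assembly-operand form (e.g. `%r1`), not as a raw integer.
%r2

off 0x00: read 00 00 54 9b as little → 0x9b540000
  top 8b → 0x9b → band [RR]
  [23:21] rd=2 = %r2
  [20:18] rs=5 = %r5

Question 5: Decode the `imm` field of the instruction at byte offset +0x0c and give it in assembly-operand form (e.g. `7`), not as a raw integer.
+0x0c: bc 58 5a 63 ⇒ word 0x635a58bc (little)
  opcode bits[31:24]=0x63: andi/RI
  [23:21] rd=2 = %r2
  [20:0] imm=1726652 = 1726652

1726652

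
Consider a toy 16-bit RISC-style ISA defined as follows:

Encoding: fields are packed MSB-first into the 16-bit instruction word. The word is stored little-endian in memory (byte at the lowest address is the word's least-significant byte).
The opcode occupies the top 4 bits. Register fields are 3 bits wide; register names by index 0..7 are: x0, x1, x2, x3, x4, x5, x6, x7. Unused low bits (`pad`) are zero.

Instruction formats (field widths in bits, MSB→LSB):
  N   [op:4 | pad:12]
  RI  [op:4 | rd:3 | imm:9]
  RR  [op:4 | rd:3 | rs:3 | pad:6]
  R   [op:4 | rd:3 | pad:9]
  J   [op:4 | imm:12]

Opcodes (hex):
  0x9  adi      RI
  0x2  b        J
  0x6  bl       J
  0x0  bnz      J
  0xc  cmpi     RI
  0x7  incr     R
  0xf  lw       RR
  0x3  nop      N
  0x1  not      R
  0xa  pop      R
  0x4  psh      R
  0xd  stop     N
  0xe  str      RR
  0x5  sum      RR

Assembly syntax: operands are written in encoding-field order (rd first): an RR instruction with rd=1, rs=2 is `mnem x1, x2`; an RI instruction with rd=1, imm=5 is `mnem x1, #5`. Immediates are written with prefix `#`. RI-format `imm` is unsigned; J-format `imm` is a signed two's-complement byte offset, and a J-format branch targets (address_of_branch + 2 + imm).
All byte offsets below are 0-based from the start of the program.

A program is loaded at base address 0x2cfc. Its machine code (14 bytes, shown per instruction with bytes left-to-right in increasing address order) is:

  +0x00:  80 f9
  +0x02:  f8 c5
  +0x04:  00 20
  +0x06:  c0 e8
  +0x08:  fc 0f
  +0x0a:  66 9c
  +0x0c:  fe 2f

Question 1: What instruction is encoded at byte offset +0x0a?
adi x6, #102

[0a] 66 9c → 0x9c66
  op=0x9c66>>12=0x9 ⇒ adi (RI)
  rd: (w>>9)&0x7=0x6 → x6
  imm: (w>>0)&0x1ff=0x66 → #102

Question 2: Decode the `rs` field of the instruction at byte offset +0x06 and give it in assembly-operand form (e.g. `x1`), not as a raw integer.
x3

off 0x06: read c0 e8 as little → 0xe8c0
  top 4b → 0xe → str [RR]
  [11:9] rd=4 = x4
  [8:6] rs=3 = x3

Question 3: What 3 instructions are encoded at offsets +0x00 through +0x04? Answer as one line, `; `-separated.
+0x00: 80 f9 ⇒ word 0xf980 (little)
  top 4b → 0xf → lw [RR]
  rd@[11:9]=0x4 ⇒ x4
  rs@[8:6]=0x6 ⇒ x6
+0x02: f8 c5 ⇒ word 0xc5f8 (little)
  top 4b → 0xc → cmpi [RI]
  rd@[11:9]=0x2 ⇒ x2
  imm@[8:0]=0x1f8 ⇒ #504
+0x04: 00 20 ⇒ word 0x2000 (little)
  top 4b → 0x2 → b [J]
  imm@[11:0]=0x0 ⇒ #0

lw x4, x6; cmpi x2, #504; b #0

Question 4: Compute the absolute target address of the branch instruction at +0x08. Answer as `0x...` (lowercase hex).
off 0x08: read fc 0f as little → 0x0ffc
  op=0x0ffc>>12=0x0 ⇒ bnz (J)
  imm: (w>>0)&0xfff=0xffc (s12→-4) → #-4
  target = base 0x2cfc + off 0x08 + 2 + imm -4 = 0x2d02

0x2d02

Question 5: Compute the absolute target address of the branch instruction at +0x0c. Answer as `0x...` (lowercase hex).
0x2d08

@+0c  little-endian(fe 2f) = 0x2ffe
  opcode bits[15:12]=0x2: b/J
  [11:0] imm=4094 (s12→-2) = #-2
  target = base 0x2cfc + off 0x0c + 2 + imm -2 = 0x2d08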